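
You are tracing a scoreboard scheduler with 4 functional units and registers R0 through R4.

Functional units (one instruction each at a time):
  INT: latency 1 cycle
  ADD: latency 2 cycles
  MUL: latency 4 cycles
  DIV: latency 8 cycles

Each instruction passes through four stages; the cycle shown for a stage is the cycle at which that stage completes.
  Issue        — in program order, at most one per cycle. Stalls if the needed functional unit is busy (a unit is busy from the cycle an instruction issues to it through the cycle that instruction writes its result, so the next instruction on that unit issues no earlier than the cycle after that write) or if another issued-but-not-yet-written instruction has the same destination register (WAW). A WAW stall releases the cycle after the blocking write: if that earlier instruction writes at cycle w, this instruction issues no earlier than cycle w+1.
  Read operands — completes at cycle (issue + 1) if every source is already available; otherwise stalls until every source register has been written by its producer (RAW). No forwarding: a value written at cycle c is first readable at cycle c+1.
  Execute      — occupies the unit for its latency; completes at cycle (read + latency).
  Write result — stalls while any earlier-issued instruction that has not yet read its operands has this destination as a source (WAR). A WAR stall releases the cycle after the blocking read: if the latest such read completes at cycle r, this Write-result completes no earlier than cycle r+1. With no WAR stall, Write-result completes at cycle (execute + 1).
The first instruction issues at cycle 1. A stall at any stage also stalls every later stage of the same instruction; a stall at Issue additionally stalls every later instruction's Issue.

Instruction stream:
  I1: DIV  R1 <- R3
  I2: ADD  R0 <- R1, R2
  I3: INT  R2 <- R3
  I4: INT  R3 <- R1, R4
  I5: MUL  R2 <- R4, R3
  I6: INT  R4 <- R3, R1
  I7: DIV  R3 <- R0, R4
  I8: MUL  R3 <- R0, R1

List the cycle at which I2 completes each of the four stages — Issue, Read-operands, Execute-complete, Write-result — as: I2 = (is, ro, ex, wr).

[1] I1 dispatched to DIV
[2] I1 operands ready | I2 dispatched to ADD
[3] I3 dispatched to INT
[4] I3 operands ready
[5] I3 complete
[10] I1 complete
[11] R1←I1
[12] I2 operands ready
[13] R2←I3
[14] I2 complete | I4 dispatched to INT
[15] R0←I2 | I4 operands ready | I5 dispatched to MUL
[16] I4 complete
[17] R3←I4
[18] I5 operands ready | I6 dispatched to INT
[19] I6 operands ready | I7 dispatched to DIV
[20] I6 complete
[21] R4←I6
[22] I5 complete | I7 operands ready
[23] R2←I5
[30] I7 complete
[31] R3←I7
[32] I8 dispatched to MUL
[33] I8 operands ready
[37] I8 complete
[38] R3←I8

I2 = (2, 12, 14, 15)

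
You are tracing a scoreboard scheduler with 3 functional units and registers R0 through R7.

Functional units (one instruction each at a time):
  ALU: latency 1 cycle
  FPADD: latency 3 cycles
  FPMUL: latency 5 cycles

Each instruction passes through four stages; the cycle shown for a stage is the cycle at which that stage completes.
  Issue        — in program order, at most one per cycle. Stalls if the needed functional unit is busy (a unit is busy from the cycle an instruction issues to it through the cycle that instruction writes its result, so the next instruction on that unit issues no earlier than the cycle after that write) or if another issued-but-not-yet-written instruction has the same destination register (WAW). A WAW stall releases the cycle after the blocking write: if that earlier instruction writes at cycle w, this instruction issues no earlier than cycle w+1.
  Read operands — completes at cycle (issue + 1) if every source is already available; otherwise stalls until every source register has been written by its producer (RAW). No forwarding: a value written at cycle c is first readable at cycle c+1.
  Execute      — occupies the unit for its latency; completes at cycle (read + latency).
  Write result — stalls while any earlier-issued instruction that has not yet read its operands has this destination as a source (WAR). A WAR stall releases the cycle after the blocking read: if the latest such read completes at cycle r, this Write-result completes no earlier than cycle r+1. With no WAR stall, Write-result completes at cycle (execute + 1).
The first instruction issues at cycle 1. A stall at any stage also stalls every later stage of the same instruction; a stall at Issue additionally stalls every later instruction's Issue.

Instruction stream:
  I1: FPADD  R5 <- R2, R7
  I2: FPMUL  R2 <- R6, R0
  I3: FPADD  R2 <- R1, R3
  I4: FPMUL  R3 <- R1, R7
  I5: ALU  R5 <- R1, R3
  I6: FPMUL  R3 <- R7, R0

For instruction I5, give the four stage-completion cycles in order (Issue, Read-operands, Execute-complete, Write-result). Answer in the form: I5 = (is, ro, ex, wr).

[1] I1 issues→FPADD
[2] I1 reads · I2 issues→FPMUL
[3] I2 reads
[5] I1 exec-done
[6] I1 writes R5
[8] I2 exec-done
[9] I2 writes R2
[10] I3 issues→FPADD
[11] I3 reads · I4 issues→FPMUL
[12] I4 reads · I5 issues→ALU
[14] I3 exec-done
[15] I3 writes R2
[17] I4 exec-done
[18] I4 writes R3
[19] I5 reads · I6 issues→FPMUL
[20] I5 exec-done · I6 reads
[21] I5 writes R5
[25] I6 exec-done
[26] I6 writes R3

I5 = (12, 19, 20, 21)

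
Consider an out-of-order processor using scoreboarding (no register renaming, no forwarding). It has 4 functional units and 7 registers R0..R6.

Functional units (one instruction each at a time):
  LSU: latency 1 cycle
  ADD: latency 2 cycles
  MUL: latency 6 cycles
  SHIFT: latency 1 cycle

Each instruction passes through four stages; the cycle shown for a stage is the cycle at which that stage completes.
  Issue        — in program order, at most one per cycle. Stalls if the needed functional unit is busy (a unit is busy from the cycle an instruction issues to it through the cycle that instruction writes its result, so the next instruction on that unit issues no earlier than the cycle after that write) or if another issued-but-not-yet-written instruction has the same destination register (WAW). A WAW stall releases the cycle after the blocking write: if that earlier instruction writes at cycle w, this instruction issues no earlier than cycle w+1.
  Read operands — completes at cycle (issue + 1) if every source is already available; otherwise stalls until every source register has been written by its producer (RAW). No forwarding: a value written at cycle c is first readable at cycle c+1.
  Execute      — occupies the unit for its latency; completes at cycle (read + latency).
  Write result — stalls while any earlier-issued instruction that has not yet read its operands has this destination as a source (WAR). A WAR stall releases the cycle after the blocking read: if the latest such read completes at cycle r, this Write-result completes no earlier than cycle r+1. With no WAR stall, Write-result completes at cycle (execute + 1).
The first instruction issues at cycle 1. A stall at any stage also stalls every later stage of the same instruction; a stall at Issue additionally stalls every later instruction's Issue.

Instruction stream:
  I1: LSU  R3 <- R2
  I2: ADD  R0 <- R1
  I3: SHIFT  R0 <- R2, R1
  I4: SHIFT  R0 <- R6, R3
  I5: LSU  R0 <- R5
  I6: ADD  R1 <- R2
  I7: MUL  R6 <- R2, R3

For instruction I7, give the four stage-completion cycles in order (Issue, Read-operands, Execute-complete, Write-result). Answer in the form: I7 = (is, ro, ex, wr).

[I1] 1/2/3/4
[I2] 2/3/5/6
[I3] 7/8/9/10  (WAW R0: wait I2 write@6)
[I4] 11/12/13/14  (struct: SHIFT busy until I3 writes@10)
[I5] 15/16/17/18  (WAW R0: wait I4 write@14)
[I6] 16/17/19/20
[I7] 17/18/24/25

I7 = (17, 18, 24, 25)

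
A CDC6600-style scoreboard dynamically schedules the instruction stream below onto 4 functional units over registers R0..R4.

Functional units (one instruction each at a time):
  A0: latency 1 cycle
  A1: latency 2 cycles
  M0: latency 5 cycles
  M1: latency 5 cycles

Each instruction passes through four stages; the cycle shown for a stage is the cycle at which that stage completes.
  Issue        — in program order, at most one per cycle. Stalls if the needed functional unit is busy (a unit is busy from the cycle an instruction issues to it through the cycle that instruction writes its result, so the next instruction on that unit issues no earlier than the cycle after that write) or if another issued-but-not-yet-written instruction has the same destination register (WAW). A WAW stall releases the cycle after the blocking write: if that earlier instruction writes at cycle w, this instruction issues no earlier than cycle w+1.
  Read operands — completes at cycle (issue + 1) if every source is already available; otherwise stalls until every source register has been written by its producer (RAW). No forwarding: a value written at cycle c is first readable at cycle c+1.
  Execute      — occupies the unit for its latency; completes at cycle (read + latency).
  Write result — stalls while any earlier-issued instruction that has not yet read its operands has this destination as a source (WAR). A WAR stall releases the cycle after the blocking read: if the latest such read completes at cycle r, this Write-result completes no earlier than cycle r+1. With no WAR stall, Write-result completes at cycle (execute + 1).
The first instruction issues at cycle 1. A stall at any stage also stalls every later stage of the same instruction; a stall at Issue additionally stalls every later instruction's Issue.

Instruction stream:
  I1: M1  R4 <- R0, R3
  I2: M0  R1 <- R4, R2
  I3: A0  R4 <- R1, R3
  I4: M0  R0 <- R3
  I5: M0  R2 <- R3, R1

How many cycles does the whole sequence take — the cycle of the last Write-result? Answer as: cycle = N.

cycle = 31

I1  is:1  ro:2  ex:7  wr:8
I2  is:2  ro:9  ex:14  wr:15  — RAW R4: wait I1 write@8
I3  is:9  ro:16  ex:17  wr:18  — WAW R4: wait I1 write@8, RAW R1: wait I2 write@15
I4  is:16  ro:17  ex:22  wr:23  — struct: M0 busy until I2 writes@15
I5  is:24  ro:25  ex:30  wr:31  — struct: M0 busy until I4 writes@23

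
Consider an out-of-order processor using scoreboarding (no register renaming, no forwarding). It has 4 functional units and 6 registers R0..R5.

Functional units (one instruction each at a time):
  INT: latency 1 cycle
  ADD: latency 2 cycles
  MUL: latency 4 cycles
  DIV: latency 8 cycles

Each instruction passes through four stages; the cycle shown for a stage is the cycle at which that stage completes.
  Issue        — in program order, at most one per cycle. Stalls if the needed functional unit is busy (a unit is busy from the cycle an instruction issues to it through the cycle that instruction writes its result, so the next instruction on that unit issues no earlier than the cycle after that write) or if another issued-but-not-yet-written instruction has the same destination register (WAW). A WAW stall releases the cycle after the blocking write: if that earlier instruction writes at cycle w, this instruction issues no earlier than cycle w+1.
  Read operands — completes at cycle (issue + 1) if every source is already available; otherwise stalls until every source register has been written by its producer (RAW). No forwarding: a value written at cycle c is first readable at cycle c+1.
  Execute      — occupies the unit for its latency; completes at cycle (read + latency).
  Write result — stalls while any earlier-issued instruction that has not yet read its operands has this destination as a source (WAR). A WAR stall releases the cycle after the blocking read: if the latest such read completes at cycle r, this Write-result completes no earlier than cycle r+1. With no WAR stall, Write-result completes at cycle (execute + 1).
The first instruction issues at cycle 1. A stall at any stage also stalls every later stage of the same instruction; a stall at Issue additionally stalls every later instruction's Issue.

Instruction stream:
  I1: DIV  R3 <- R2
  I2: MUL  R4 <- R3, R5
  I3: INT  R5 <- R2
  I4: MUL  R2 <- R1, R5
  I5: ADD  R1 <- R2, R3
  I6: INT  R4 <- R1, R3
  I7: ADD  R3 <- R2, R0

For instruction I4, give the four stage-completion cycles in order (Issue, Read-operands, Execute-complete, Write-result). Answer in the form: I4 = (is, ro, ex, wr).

t=1  I1 issues→DIV
t=2  I1 reads; I2 issues→MUL
t=3  I3 issues→INT
t=4  I3 reads
t=5  I3 exec-done
t=10  I1 exec-done
t=11  I1 writes R3
t=12  I2 reads
t=13  I3 writes R5
t=16  I2 exec-done
t=17  I2 writes R4
t=18  I4 issues→MUL
t=19  I4 reads; I5 issues→ADD
t=20  I6 issues→INT
t=23  I4 exec-done
t=24  I4 writes R2
t=25  I5 reads
t=27  I5 exec-done
t=28  I5 writes R1
t=29  I6 reads; I7 issues→ADD
t=30  I6 exec-done; I7 reads
t=31  I6 writes R4
t=32  I7 exec-done
t=33  I7 writes R3

I4 = (18, 19, 23, 24)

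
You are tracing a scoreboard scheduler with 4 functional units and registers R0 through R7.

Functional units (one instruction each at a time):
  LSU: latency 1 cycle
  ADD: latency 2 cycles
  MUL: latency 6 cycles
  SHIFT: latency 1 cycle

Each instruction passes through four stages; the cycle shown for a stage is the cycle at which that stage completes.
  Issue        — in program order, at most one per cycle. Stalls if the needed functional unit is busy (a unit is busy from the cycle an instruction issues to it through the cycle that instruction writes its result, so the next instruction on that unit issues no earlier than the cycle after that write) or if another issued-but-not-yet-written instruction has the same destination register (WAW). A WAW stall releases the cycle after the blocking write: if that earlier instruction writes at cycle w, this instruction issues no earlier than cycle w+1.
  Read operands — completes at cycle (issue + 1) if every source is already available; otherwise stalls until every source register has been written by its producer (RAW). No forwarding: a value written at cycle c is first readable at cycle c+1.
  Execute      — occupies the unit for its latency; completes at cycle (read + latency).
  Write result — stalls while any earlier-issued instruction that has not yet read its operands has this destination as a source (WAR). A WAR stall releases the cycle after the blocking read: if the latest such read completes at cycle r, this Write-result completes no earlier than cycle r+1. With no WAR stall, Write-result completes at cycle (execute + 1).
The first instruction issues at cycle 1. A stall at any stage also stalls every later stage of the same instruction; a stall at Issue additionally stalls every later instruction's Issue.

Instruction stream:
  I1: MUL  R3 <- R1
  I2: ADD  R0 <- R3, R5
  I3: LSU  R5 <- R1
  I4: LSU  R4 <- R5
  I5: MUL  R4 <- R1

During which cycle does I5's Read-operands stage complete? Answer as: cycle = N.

cycle 1: I1 dispatched to MUL
cycle 2: I1 operands ready, I2 dispatched to ADD
cycle 3: I3 dispatched to LSU
cycle 4: I3 operands ready
cycle 5: I3 complete
cycle 8: I1 complete
cycle 9: R3←I1
cycle 10: I2 operands ready
cycle 11: R5←I3
cycle 12: I2 complete, I4 dispatched to LSU
cycle 13: R0←I2, I4 operands ready
cycle 14: I4 complete
cycle 15: R4←I4
cycle 16: I5 dispatched to MUL
cycle 17: I5 operands ready
cycle 23: I5 complete
cycle 24: R4←I5

cycle = 17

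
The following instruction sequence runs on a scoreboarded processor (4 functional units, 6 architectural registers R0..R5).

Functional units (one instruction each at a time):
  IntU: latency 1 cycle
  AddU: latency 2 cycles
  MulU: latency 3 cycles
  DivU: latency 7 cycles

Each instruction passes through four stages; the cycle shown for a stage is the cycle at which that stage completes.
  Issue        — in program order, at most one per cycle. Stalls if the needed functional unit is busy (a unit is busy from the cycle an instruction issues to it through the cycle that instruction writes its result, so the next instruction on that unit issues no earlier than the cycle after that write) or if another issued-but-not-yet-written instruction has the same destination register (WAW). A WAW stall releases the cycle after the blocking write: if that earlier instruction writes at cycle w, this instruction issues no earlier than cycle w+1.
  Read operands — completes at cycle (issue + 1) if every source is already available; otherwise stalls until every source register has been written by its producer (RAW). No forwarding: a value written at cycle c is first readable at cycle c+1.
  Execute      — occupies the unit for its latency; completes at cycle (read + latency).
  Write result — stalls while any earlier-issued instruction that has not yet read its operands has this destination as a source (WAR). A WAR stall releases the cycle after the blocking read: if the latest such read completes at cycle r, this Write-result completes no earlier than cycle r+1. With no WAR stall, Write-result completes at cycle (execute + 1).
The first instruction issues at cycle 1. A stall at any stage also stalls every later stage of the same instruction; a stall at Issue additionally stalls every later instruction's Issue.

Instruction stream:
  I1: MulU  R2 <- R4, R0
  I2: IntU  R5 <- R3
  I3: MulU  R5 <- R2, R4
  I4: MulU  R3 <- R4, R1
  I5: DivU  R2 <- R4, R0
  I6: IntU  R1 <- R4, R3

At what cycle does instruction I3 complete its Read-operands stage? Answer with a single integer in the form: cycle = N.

t=1  issue I1 (MulU)
t=2  I1 read-ops, issue I2 (IntU)
t=3  I2 read-ops
t=4  I2 finished on IntU
t=5  I1 finished on MulU, I2→R5
t=6  I1→R2
t=7  issue I3 (MulU)
t=8  I3 read-ops
t=11  I3 finished on MulU
t=12  I3→R5
t=13  issue I4 (MulU)
t=14  I4 read-ops, issue I5 (DivU)
t=15  I5 read-ops, issue I6 (IntU)
t=17  I4 finished on MulU
t=18  I4→R3
t=19  I6 read-ops
t=20  I6 finished on IntU
t=21  I6→R1
t=22  I5 finished on DivU
t=23  I5→R2

cycle = 8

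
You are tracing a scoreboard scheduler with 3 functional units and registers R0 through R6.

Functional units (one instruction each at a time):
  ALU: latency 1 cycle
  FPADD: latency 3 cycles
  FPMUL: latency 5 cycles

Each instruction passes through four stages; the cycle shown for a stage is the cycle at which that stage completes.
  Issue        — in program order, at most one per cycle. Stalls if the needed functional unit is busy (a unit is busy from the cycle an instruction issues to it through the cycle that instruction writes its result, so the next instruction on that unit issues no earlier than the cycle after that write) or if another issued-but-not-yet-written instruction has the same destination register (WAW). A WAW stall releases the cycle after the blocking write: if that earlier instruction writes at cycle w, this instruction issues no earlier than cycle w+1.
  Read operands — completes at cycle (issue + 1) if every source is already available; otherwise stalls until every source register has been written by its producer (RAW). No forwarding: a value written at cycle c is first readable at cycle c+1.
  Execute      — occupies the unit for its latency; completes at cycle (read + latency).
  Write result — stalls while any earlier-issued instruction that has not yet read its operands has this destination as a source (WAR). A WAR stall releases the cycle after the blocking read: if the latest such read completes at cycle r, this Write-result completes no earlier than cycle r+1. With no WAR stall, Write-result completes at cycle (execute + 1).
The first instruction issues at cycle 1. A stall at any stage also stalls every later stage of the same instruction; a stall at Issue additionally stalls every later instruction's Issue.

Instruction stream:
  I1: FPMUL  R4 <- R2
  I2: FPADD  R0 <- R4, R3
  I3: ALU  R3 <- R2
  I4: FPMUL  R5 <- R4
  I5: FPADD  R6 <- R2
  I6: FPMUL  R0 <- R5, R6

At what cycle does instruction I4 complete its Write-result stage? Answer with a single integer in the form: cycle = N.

  I1 | 1 | 2 | 7 | 8
  I2 | 2 | 9 | 12 | 13   RAW R4: wait I1 write@8
  I3 | 3 | 4 | 5 | 10   WAR R3: wait I2 read@9
  I4 | 9 | 10 | 15 | 16   struct: FPMUL busy until I1 writes@8
  I5 | 14 | 15 | 18 | 19   struct: FPADD busy until I2 writes@13
  I6 | 17 | 20 | 25 | 26   struct: FPMUL busy until I4 writes@16 · RAW R6: wait I5 write@19

cycle = 16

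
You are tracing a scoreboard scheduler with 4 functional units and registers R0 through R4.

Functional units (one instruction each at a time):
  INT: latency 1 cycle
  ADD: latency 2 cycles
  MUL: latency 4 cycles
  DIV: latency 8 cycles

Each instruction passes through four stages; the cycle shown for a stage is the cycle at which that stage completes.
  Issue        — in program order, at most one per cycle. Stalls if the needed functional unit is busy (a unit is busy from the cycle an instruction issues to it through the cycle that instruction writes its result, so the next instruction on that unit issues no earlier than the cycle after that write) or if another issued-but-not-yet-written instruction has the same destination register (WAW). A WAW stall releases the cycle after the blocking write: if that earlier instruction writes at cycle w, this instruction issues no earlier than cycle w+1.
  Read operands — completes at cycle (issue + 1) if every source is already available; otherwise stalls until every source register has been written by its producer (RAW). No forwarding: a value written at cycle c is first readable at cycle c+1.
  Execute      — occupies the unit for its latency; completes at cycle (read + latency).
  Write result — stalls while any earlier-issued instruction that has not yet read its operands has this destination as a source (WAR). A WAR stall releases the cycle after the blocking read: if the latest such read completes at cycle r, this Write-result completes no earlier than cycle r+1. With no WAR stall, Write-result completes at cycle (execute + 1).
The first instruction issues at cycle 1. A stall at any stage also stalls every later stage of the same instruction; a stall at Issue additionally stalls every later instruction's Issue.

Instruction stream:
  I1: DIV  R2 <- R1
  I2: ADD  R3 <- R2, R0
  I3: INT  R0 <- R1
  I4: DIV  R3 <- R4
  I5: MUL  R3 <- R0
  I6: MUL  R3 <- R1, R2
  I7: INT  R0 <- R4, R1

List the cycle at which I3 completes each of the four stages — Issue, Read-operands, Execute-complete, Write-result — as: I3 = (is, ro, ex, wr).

cycle 1: I1→DIV
cycle 2: I1 RO · I2→ADD
cycle 3: I3→INT
cycle 4: I3 RO
cycle 5: I3 EX
cycle 10: I1 EX
cycle 11: I1 WR R2
cycle 12: I2 RO
cycle 13: I3 WR R0
cycle 14: I2 EX
cycle 15: I2 WR R3
cycle 16: I4→DIV
cycle 17: I4 RO
cycle 25: I4 EX
cycle 26: I4 WR R3
cycle 27: I5→MUL
cycle 28: I5 RO
cycle 32: I5 EX
cycle 33: I5 WR R3
cycle 34: I6→MUL
cycle 35: I6 RO · I7→INT
cycle 36: I7 RO
cycle 37: I7 EX
cycle 38: I7 WR R0
cycle 39: I6 EX
cycle 40: I6 WR R3

I3 = (3, 4, 5, 13)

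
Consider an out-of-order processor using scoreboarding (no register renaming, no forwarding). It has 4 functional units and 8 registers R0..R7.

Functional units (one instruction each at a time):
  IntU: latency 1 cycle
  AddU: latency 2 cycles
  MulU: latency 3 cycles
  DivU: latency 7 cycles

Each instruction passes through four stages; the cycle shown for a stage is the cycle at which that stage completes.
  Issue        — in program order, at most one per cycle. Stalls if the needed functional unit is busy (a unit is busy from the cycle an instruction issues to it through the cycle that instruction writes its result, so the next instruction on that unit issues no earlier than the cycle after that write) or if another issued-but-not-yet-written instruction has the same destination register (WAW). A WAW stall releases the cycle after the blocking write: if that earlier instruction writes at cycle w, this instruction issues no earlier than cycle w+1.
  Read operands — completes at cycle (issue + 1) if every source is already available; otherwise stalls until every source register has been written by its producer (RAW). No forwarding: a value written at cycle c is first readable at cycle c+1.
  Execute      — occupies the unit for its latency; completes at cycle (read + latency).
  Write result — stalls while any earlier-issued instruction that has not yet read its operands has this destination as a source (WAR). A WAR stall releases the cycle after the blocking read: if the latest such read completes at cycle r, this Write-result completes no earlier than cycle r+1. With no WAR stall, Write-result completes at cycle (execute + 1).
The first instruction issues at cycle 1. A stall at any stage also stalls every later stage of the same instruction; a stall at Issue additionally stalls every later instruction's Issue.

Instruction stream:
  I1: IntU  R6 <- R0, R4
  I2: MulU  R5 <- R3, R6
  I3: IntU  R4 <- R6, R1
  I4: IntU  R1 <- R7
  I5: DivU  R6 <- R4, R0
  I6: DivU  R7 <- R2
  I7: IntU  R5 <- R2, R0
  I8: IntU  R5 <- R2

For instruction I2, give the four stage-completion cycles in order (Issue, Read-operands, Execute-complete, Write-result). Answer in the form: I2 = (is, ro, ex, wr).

[1] issue I1 (IntU)
[2] I1 read-ops, issue I2 (MulU)
[3] I1 finished on IntU
[4] I1→R6
[5] I2 read-ops, issue I3 (IntU)
[6] I3 read-ops
[7] I3 finished on IntU
[8] I2 finished on MulU, I3→R4
[9] I2→R5, issue I4 (IntU)
[10] I4 read-ops, issue I5 (DivU)
[11] I4 finished on IntU, I5 read-ops
[12] I4→R1
[18] I5 finished on DivU
[19] I5→R6
[20] issue I6 (DivU)
[21] I6 read-ops, issue I7 (IntU)
[22] I7 read-ops
[23] I7 finished on IntU
[24] I7→R5
[25] issue I8 (IntU)
[26] I8 read-ops
[27] I8 finished on IntU
[28] I6 finished on DivU, I8→R5
[29] I6→R7

I2 = (2, 5, 8, 9)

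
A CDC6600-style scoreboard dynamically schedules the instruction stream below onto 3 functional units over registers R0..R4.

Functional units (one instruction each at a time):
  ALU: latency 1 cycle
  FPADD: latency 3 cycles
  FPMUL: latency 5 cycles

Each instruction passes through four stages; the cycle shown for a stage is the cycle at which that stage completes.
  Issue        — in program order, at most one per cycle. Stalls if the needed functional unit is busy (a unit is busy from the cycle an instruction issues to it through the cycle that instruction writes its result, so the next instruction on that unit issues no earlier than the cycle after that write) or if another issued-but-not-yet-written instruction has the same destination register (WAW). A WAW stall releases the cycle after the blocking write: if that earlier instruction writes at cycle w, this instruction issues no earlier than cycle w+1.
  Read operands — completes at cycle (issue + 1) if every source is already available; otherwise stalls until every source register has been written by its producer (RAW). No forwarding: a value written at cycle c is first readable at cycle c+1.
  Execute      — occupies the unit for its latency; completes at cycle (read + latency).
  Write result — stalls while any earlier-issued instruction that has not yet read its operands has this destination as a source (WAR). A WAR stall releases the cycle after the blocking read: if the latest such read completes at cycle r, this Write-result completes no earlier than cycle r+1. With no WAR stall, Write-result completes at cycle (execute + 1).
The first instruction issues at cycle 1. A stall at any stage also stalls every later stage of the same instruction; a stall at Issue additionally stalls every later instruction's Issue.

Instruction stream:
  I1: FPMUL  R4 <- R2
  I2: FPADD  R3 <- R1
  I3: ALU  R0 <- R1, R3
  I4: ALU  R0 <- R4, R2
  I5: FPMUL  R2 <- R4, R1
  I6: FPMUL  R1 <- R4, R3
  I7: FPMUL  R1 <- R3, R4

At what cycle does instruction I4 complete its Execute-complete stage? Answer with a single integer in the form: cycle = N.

c1: issue I1 (FPMUL)
c2: I1 read-ops, issue I2 (FPADD)
c3: I2 read-ops, issue I3 (ALU)
c6: I2 finished on FPADD
c7: I1 finished on FPMUL, I2→R3
c8: I1→R4, I3 read-ops
c9: I3 finished on ALU
c10: I3→R0
c11: issue I4 (ALU)
c12: I4 read-ops, issue I5 (FPMUL)
c13: I4 finished on ALU, I5 read-ops
c14: I4→R0
c18: I5 finished on FPMUL
c19: I5→R2
c20: issue I6 (FPMUL)
c21: I6 read-ops
c26: I6 finished on FPMUL
c27: I6→R1
c28: issue I7 (FPMUL)
c29: I7 read-ops
c34: I7 finished on FPMUL
c35: I7→R1

cycle = 13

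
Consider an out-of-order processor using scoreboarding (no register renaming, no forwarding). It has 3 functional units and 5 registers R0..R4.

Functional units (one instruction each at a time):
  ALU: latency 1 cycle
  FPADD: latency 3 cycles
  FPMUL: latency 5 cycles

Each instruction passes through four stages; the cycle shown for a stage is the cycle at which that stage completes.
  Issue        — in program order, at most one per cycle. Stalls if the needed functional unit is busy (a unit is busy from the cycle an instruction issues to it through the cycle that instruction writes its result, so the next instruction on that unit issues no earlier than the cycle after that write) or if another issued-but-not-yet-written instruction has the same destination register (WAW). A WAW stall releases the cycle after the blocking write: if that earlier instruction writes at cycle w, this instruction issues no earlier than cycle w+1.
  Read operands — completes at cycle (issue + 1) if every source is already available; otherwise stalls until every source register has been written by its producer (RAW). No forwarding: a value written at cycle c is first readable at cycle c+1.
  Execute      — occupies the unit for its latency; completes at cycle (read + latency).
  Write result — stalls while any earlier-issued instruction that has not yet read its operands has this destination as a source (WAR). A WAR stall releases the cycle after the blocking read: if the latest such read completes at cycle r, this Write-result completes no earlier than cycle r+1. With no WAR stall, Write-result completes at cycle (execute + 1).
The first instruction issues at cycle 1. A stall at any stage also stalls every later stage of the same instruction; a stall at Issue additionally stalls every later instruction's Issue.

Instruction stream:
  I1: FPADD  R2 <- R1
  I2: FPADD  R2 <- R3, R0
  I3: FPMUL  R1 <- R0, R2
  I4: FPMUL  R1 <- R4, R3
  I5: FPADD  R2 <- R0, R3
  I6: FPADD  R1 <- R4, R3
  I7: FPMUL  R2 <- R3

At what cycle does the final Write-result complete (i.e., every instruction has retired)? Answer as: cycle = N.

1) issue 1, read 2, done 5, write 6
2) issue 7, read 8, done 11, write 12  <struct: FPADD busy until I1 writes@6>
3) issue 8, read 13, done 18, write 19  <RAW R2: wait I2 write@12>
4) issue 20, read 21, done 26, write 27  <struct: FPMUL busy until I3 writes@19>
5) issue 21, read 22, done 25, write 26
6) issue 28, read 29, done 32, write 33  <WAW R1: wait I4 write@27>
7) issue 29, read 30, done 35, write 36

cycle = 36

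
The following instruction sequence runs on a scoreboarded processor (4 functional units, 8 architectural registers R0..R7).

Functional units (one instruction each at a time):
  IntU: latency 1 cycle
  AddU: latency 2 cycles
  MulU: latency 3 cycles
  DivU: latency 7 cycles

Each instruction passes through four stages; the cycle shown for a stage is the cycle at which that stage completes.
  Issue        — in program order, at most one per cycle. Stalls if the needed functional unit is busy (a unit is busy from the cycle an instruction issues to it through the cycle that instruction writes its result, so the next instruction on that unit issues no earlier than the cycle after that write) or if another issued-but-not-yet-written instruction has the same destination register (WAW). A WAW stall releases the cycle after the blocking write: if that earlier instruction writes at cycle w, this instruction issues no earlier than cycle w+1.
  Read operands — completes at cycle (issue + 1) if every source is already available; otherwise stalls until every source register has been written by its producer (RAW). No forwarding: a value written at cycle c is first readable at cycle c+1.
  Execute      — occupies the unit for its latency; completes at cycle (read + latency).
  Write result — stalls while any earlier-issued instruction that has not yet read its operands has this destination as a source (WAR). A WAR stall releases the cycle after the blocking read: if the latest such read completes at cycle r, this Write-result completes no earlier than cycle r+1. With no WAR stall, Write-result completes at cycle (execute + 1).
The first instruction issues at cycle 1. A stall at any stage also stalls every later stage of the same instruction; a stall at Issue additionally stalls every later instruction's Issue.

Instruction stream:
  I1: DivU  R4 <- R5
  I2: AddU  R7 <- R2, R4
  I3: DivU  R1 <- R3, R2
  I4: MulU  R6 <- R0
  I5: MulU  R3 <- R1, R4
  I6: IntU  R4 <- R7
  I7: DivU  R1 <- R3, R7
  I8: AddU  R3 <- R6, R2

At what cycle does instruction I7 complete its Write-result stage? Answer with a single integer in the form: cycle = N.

cycle = 34

1) issue 1, read 2, done 9, write 10
2) issue 2, read 11, done 13, write 14  <RAW R4: wait I1 write@10>
3) issue 11, read 12, done 19, write 20  <struct: DivU busy until I1 writes@10>
4) issue 12, read 13, done 16, write 17
5) issue 18, read 21, done 24, write 25  <struct: MulU busy until I4 writes@17 / RAW R1: wait I3 write@20>
6) issue 19, read 20, done 21, write 22
7) issue 21, read 26, done 33, write 34  <struct: DivU busy until I3 writes@20 / RAW R3: wait I5 write@25>
8) issue 26, read 27, done 29, write 30  <WAW R3: wait I5 write@25>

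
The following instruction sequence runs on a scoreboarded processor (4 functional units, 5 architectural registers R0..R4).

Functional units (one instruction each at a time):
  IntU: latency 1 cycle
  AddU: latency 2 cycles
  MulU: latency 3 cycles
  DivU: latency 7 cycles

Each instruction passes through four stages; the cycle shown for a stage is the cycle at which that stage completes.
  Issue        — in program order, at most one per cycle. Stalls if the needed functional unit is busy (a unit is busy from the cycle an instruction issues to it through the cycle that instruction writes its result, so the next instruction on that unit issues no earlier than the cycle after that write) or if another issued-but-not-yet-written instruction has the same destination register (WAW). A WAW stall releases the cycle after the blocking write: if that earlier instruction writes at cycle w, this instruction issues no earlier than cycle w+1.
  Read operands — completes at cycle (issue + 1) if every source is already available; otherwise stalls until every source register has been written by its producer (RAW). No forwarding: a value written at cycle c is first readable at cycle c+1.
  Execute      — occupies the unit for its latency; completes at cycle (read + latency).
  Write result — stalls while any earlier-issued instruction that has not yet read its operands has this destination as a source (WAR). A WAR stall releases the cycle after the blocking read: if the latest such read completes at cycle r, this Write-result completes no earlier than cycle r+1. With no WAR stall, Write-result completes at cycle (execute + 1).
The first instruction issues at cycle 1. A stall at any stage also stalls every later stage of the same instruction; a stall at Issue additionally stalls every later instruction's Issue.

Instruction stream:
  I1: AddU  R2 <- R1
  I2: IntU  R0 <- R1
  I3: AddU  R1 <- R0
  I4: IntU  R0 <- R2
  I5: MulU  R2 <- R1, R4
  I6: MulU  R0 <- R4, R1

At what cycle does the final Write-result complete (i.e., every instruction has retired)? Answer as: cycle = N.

cycle = 21

[1] I1 dispatched to AddU
[2] I1 operands ready | I2 dispatched to IntU
[3] I2 operands ready
[4] I1 complete | I2 complete
[5] R2←I1 | R0←I2
[6] I3 dispatched to AddU
[7] I3 operands ready | I4 dispatched to IntU
[8] I4 operands ready | I5 dispatched to MulU
[9] I3 complete | I4 complete
[10] R1←I3 | R0←I4
[11] I5 operands ready
[14] I5 complete
[15] R2←I5
[16] I6 dispatched to MulU
[17] I6 operands ready
[20] I6 complete
[21] R0←I6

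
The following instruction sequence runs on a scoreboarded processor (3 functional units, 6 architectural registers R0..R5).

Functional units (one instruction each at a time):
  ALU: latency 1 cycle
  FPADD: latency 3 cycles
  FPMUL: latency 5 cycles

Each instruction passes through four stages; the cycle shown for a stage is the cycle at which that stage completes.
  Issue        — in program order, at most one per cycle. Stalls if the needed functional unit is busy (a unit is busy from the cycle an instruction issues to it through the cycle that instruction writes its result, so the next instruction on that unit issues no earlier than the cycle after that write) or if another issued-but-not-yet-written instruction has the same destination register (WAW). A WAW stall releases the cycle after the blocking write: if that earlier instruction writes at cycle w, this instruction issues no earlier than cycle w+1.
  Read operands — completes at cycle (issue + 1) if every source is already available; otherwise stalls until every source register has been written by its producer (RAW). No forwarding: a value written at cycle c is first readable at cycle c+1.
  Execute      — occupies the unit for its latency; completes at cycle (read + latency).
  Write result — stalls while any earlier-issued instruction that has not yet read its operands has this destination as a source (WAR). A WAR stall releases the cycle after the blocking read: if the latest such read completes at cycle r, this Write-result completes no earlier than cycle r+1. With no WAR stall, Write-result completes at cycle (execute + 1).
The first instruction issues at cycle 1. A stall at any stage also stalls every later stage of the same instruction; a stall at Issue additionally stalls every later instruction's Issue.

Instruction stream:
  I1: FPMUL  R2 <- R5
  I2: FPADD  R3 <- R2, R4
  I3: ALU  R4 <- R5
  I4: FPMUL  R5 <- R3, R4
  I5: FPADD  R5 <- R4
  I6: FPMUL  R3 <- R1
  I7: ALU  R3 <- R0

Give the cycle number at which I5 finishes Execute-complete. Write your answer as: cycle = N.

cycle = 25

t=1  issue I1 (FPMUL)
t=2  I1 read-ops; issue I2 (FPADD)
t=3  issue I3 (ALU)
t=4  I3 read-ops
t=5  I3 finished on ALU
t=7  I1 finished on FPMUL
t=8  I1→R2
t=9  I2 read-ops; issue I4 (FPMUL)
t=10  I3→R4
t=12  I2 finished on FPADD
t=13  I2→R3
t=14  I4 read-ops
t=19  I4 finished on FPMUL
t=20  I4→R5
t=21  issue I5 (FPADD)
t=22  I5 read-ops; issue I6 (FPMUL)
t=23  I6 read-ops
t=25  I5 finished on FPADD
t=26  I5→R5
t=28  I6 finished on FPMUL
t=29  I6→R3
t=30  issue I7 (ALU)
t=31  I7 read-ops
t=32  I7 finished on ALU
t=33  I7→R3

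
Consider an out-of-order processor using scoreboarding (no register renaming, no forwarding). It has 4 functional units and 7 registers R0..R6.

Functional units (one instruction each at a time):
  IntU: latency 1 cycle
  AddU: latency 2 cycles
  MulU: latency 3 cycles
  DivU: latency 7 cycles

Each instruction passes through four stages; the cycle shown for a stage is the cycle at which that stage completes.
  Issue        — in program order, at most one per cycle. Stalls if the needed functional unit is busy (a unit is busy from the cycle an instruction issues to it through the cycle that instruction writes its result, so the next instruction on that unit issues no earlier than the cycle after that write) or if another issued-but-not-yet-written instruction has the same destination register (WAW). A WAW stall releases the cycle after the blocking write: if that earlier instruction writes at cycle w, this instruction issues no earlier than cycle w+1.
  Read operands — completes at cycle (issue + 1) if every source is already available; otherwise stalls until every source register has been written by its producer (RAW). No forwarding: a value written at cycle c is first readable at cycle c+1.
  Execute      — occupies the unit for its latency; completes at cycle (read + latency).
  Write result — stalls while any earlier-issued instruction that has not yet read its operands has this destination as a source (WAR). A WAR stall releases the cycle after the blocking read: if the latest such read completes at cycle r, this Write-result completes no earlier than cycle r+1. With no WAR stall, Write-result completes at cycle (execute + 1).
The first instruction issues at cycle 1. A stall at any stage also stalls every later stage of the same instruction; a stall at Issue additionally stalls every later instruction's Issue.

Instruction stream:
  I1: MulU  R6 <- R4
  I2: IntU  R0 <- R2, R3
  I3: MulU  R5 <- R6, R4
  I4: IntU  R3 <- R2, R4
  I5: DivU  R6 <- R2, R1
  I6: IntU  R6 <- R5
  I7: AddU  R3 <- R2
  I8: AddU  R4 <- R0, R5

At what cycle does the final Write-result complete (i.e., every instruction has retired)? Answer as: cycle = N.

cycle = 29

I1  is:1  ro:2  ex:5  wr:6
I2  is:2  ro:3  ex:4  wr:5
I3  is:7  ro:8  ex:11  wr:12  — struct: MulU busy until I1 writes@6
I4  is:8  ro:9  ex:10  wr:11
I5  is:9  ro:10  ex:17  wr:18
I6  is:19  ro:20  ex:21  wr:22  — WAW R6: wait I5 write@18
I7  is:20  ro:21  ex:23  wr:24
I8  is:25  ro:26  ex:28  wr:29  — struct: AddU busy until I7 writes@24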